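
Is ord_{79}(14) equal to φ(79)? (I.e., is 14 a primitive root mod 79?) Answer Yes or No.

No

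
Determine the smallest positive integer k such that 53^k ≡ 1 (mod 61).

20

The order of 53 must divide φ(61) = 61 − 1 = 60 = 2^2 · 3 · 5.
Divisors of 60: 1, 2, 3, 4, 5, 6, 10, 12, 15, 20, 30, 60.
Test each divisor d:
53^1 ≡ 53 (mod 61)
53^2 ≡ 3 (mod 61)
53^3 ≡ 37 (mod 61)
53^4 ≡ 9 (mod 61)
53^5 ≡ 50 (mod 61)
53^6 ≡ 27 (mod 61)
53^10 ≡ 60 (mod 61)
53^12 ≡ 58 (mod 61)
53^15 ≡ 11 (mod 61)
53^20 ≡ 1 (mod 61) ✓
The smallest such exponent is 20, so the order of 53 is 20.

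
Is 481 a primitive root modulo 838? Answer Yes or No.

No

φ(838) = φ(2)·φ(419) = 1·418 = 418 = 2 · 11 · 19.
An element g generates (Z/838Z)^× iff g^(418/q) ≢ 1 (mod 838) for each prime q ∈ {2, 11, 19}.
481^209 ≡ 1 (mod 838)  [q = 2: ≡ 1 ✗]
481^38 ≡ 571 (mod 838)  [q = 11: ≢ 1 ✓]
481^22 ≡ 139 (mod 838)  [q = 19: ≢ 1 ✓]
Since 481^209 ≡ 1, the order of 481 divides 209 < 418, so 481 is not a primitive root.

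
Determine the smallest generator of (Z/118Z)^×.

11

φ(118) = φ(2)·φ(59) = 1·58 = 58 = 2 · 29.
g is a primitive root iff g^(58/q) ≢ 1 (mod 118) for each prime q ∈ {2, 29}.
g = 2: gcd(2, 118) = 2 > 1, not a unit — skip.
g = 3: 3^29 ≡ 1 — hits 1, so not a primitive root.
g = 4: gcd(4, 118) = 2 > 1, not a unit — skip.
g = 5: 5^29 ≡ 1 — hits 1, so not a primitive root.
g = 6: gcd(6, 118) = 2 > 1, not a unit — skip.
g = 7: 7^29 ≡ 1 — hits 1, so not a primitive root.
g = 8: gcd(8, 118) = 2 > 1, not a unit — skip.
g = 9: 9^29 ≡ 1 — hits 1, so not a primitive root.
g = 10: gcd(10, 118) = 2 > 1, not a unit — skip.
g = 11: 11^29 ≡ 117; 11^2 ≡ 3 — none is 1, so 11 is a primitive root.
Hence the least primitive root of 118 is 11.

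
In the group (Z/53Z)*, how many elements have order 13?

φ(53) = 53 − 1 = 52 = 2^2 · 13.
(Z/53Z)^× is cyclic (|G| = 52); a cyclic group of order m has exactly φ(d) elements of each order d | m, and none otherwise.
13 | 52, and φ(13) = 13 − 1 = 12.

12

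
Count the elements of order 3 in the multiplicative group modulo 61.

2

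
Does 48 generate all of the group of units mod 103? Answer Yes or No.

φ(103) = 103 − 1 = 102 = 2 · 3 · 17.
Test 48^(102/q) mod 103 for each prime factor q of 102:
48^51 ≡ 102 (mod 103)  [q = 2: ≢ 1 ✓]
48^34 ≡ 46 (mod 103)  [q = 3: ≢ 1 ✓]
48^6 ≡ 76 (mod 103)  [q = 17: ≢ 1 ✓]
All checks pass, so 48 has order 102 and is a primitive root modulo 103.

Yes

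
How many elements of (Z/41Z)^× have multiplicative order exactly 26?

0

φ(41) = 41 − 1 = 40 = 2^3 · 5.
In a cyclic group of order 40, there are φ(d) elements of order d for each divisor d of 40, and zero for non-divisors.
26 does not divide 40, so no element of (Z/41Z)^× has order 26.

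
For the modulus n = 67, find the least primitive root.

φ(67) = 67 − 1 = 66 = 2 · 3 · 11.
Test candidates g = 2, 3, … against the prime factors q ∈ {2, 3, 11} of φ(67): g is a generator iff g^(66/q) ≢ 1 for every such q.
g = 2: 2^33 ≡ 66; 2^22 ≡ 37; 2^6 ≡ 64 — none is 1, so 2 is a primitive root.
The smallest primitive root modulo 67 is 2.

2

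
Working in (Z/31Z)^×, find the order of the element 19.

By Lagrange's theorem, ord_31(19) divides φ(31) = 31 − 1 = 30 = 2 · 3 · 5.
Divisors of 30: 1, 2, 3, 5, 6, 10, 15, 30.
Test each divisor d:
19^1 ≡ 19 (mod 31)
19^2 ≡ 20 (mod 31)
19^3 ≡ 8 (mod 31)
19^5 ≡ 5 (mod 31)
19^6 ≡ 2 (mod 31)
19^10 ≡ 25 (mod 31)
19^15 ≡ 1 (mod 31) ✓
The smallest such exponent is 15, so the order of 19 is 15.

15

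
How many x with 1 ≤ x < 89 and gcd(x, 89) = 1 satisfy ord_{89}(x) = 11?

φ(89) = 89 − 1 = 88 = 2^3 · 11.
Since (Z/89Z)^× is cyclic of order 88, the number of elements of order d is φ(d) when d | 88 and 0 otherwise.
11 | 88, and φ(11) = 11 − 1 = 10.

10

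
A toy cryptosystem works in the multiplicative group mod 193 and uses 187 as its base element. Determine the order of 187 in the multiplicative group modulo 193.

Since 187 ∈ (Z/193Z)^×, its order divides φ(193) = 193 − 1 = 192 = 2^6 · 3.
Divisors of 192: 1, 2, 3, 4, 6, 8, 12, 16, 24, 32, 48, 64, 96, 192.
Check 187^d mod 193 for each divisor in increasing order:
187^1 ≡ 187
187^2 ≡ 36
187^3 ≡ 170
187^4 ≡ 138
187^6 ≡ 143
187^8 ≡ 130
187^12 ≡ 184
187^16 ≡ 109
187^24 ≡ 81
187^32 ≡ 108
187^48 ≡ 192
187^64 ≡ 84
187^96 ≡ 1
Therefore the multiplicative order of 187 modulo 193 is 96.

96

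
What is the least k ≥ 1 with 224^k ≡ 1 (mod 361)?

342

The order of 224 must divide φ(361) = φ(19^2) = 19·(19−1) = 342 = 2 · 3^2 · 19.
Divisors of 342: 1, 2, 3, 6, 9, 18, 19, 38, 57, 114, 171, 342.
Compute 224^d (mod 361) for the divisors d until we hit 1:
224^1 ≡ 224 (mod 361)
224^2 ≡ 358 (mod 361)
224^3 ≡ 50 (mod 361)
224^6 ≡ 334 (mod 361)
224^9 ≡ 94 (mod 361)
224^18 ≡ 172 (mod 361)
224^19 ≡ 262 (mod 361)
224^38 ≡ 54 (mod 361)
224^57 ≡ 69 (mod 361)
224^114 ≡ 68 (mod 361)
224^171 ≡ 360 (mod 361)
224^342 ≡ 1 (mod 361) ✓
So ord_361(224) = 342.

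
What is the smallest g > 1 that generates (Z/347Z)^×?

φ(347) = 347 − 1 = 346 = 2 · 173.
g is a primitive root iff g^(346/q) ≢ 1 (mod 347) for each prime q ∈ {2, 173}.
g = 2: 2^173 ≡ 346; 2^2 ≡ 4 — none is 1, so 2 is a primitive root.
The smallest primitive root modulo 347 is 2.

2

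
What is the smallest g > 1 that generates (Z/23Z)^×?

5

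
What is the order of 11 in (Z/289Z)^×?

272

By Lagrange's theorem, ord_289(11) divides φ(289) = φ(17^2) = 17·(17−1) = 272 = 2^4 · 17.
Divisors of 272: 1, 2, 4, 8, 16, 17, 34, 68, 136, 272.
Check 11^d mod 289 for each divisor in increasing order:
11^1 ≡ 11 (mod 289)
11^2 ≡ 121 (mod 289)
11^4 ≡ 191 (mod 289)
11^8 ≡ 67 (mod 289)
11^16 ≡ 154 (mod 289)
11^17 ≡ 249 (mod 289)
11^34 ≡ 155 (mod 289)
11^68 ≡ 38 (mod 289)
11^136 ≡ 288 (mod 289)
11^272 ≡ 1 (mod 289) ✓
So ord_289(11) = 272.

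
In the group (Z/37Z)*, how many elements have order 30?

0

φ(37) = 37 − 1 = 36 = 2^2 · 3^2.
Since (Z/37Z)^× is cyclic of order 36, the number of elements of order d is φ(d) when d | 36 and 0 otherwise.
30 does not divide 36, so no element of (Z/37Z)^× has order 30.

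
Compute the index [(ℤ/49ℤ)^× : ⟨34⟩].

The order of 34 must divide φ(49) = φ(7^2) = 7·(7−1) = 42 = 2 · 3 · 7.
Divisors of 42: 1, 2, 3, 6, 7, 14, 21, 42.
Compute 34^d (mod 49) for the divisors d until we hit 1:
34^1 ≡ 34 (mod 49)
34^2 ≡ 29 (mod 49)
34^3 ≡ 6 (mod 49)
34^6 ≡ 36 (mod 49)
34^7 ≡ 48 (mod 49)
34^14 ≡ 1 (mod 49) ✓
The order of 34 is 14, so the subgroup it generates has 14 elements.
[(Z/49Z)^× : ⟨34⟩] = 42/14 = 3.

3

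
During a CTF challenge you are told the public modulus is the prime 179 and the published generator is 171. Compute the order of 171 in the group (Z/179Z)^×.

89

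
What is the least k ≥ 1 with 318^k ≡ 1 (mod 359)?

358

ord(318) | φ(359) = 359 − 1 = 358 = 2 · 179.
Divisors of 358: 1, 2, 179, 358.
Check 318^d mod 359 for each divisor in increasing order:
318^1 ≡ 318 (mod 359)
318^2 ≡ 245 (mod 359)
318^179 ≡ 358 (mod 359)
318^358 ≡ 1 (mod 359) ✓
The smallest such exponent is 358, so the order of 318 is 358.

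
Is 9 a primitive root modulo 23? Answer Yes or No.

φ(23) = 23 − 1 = 22 = 2 · 11.
It suffices to check that the order of 9 is not a proper divisor of 22: compute 9^(22/q) for q ∈ {2, 11}.
9^11 ≡ 1 (mod 23)  [q = 2: ≡ 1 ✗]
9^2 ≡ 12 (mod 23)  [q = 11: ≢ 1 ✓]
The check at q = 2 fails, so 9 generates a proper subgroup.

No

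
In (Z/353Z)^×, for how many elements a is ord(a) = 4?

2

φ(353) = 353 − 1 = 352 = 2^5 · 11.
Since (Z/353Z)^× is cyclic of order 352, the number of elements of order d is φ(d) when d | 352 and 0 otherwise.
4 = 2^2 divides 352, and φ(4) = 2.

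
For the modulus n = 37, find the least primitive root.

2

φ(37) = 37 − 1 = 36 = 2^2 · 3^2.
Test candidates g = 2, 3, … against the prime factors q ∈ {2, 3} of φ(37): g is a generator iff g^(36/q) ≢ 1 for every such q.
g = 2: 2^18 ≡ 36; 2^12 ≡ 26 — none is 1, so 2 is a primitive root.
Hence the least primitive root of 37 is 2.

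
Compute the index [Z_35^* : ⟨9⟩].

4

ord(9) | φ(35) = φ(5·7) = (5−1)·(7−1) = 4·6 = 24 = 2^3 · 3.
Divisors of 24: 1, 2, 3, 4, 6, 8, 12, 24.
Compute 9^d (mod 35) for the divisors d until we hit 1:
9^1 ≡ 9 (mod 35)
9^2 ≡ 11 (mod 35)
9^3 ≡ 29 (mod 35)
9^4 ≡ 16 (mod 35)
9^6 ≡ 1 (mod 35) ✓
The order of 9 is 6, so the subgroup it generates has 6 elements.
[(Z/35Z)^× : ⟨9⟩] = 24/6 = 4.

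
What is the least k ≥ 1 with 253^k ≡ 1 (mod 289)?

136

The order of 253 must divide φ(289) = φ(17^2) = 17·(17−1) = 272 = 2^4 · 17.
Divisors of 272: 1, 2, 4, 8, 16, 17, 34, 68, 136, 272.
Evaluate successive powers at the divisors of 272:
253^1 ≡ 253 (mod 289)
253^2 ≡ 140 (mod 289)
253^4 ≡ 237 (mod 289)
253^8 ≡ 103 (mod 289)
253^16 ≡ 205 (mod 289)
253^17 ≡ 134 (mod 289)
253^34 ≡ 38 (mod 289)
253^68 ≡ 288 (mod 289)
253^136 ≡ 1 (mod 289) ✓
The smallest such exponent is 136, so the order of 253 is 136.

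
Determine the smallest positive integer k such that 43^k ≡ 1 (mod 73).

24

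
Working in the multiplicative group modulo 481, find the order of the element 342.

18

The order of 342 must divide φ(481) = φ(13·37) = (13−1)·(37−1) = 12·36 = 432 = 2^4 · 3^3.
Divisors of 432: 1, 2, 3, 4, 6, 8, 9, 12, 16, 18, 24, 27, 36, 48, 54, 72, 108, 144, 216, 432.
Evaluate successive powers at the divisors of 432:
342^1 ≡ 342 (mod 481)
342^2 ≡ 81 (mod 481)
342^3 ≡ 285 (mod 481)
342^4 ≡ 308 (mod 481)
342^6 ≡ 417 (mod 481)
342^8 ≡ 107 (mod 481)
342^9 ≡ 38 (mod 481)
342^12 ≡ 248 (mod 481)
342^16 ≡ 386 (mod 481)
342^18 ≡ 1 (mod 481) ✓
The smallest such exponent is 18, so the order of 342 is 18.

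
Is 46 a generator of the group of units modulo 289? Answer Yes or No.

φ(289) = φ(17^2) = 17·(17−1) = 272 = 2^4 · 17.
46 is a primitive root mod 289 iff 46^(φ(289)/q) ≢ 1 for every prime q | φ(289), i.e. q ∈ {2, 17}.
46^136 ≡ 288 (mod 289)  [q = 2: ≢ 1 ✓]
46^16 ≡ 273 (mod 289)  [q = 17: ≢ 1 ✓]
None equal 1, so ord_289(46) = 272: 46 is a primitive root.

Yes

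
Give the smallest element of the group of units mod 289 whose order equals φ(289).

φ(289) = φ(17^2) = 17·(17−1) = 272 = 2^4 · 17.
g is a primitive root iff g^(272/q) ≢ 1 (mod 289) for each prime q ∈ {2, 17}.
g = 2: 2^136 ≡ 1 — hits 1, so not a primitive root.
g = 3: 3^136 ≡ 288; 3^16 ≡ 171 — none is 1, so 3 is a primitive root.
So 3 is the smallest generator of (Z/289Z)^×.

3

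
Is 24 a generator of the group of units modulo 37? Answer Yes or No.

φ(37) = 37 − 1 = 36 = 2^2 · 3^2.
An element g generates (Z/37Z)^× iff g^(36/q) ≢ 1 (mod 37) for each prime q ∈ {2, 3}.
24^18 ≡ 36 (mod 37)  [q = 2: ≢ 1 ✓]
24^12 ≡ 10 (mod 37)  [q = 3: ≢ 1 ✓]
Every test exponent gives a nontrivial residue, hence 24 generates the full group.

Yes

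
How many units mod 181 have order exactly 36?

12

φ(181) = 181 − 1 = 180 = 2^2 · 3^2 · 5.
In a cyclic group of order 180, there are φ(d) elements of order d for each divisor d of 180, and zero for non-divisors.
36 = 2^2 · 3^2 divides 180, and φ(36) = 12.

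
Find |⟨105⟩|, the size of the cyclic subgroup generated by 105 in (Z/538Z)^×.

By Lagrange's theorem, ord_538(105) divides φ(538) = φ(2)·φ(269) = 1·268 = 268 = 2^2 · 67.
Divisors of 268: 1, 2, 4, 67, 134, 268.
Compute 105^d (mod 538) for the divisors d until we hit 1:
105^1 ≡ 105
105^2 ≡ 265
105^4 ≡ 285
105^67 ≡ 1
Therefore the multiplicative order of 105 modulo 538 is 67.

67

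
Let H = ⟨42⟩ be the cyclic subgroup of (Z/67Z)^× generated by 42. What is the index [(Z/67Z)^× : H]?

3

ord(42) | φ(67) = 67 − 1 = 66 = 2 · 3 · 11.
Divisors of 66: 1, 2, 3, 6, 11, 22, 33, 66.
Compute 42^d (mod 67) for the divisors d until we hit 1:
42^1 ≡ 42
42^2 ≡ 22
42^3 ≡ 53
42^6 ≡ 62
42^11 ≡ 66
42^22 ≡ 1
So ord_67(42) = 22, hence |⟨42⟩| = 22.
[(Z/67Z)^× : ⟨42⟩] = 66/22 = 3.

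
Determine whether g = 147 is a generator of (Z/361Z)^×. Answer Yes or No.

Yes

φ(361) = φ(19^2) = 19·(19−1) = 342 = 2 · 3^2 · 19.
It suffices to check that the order of 147 is not a proper divisor of 342: compute 147^(342/q) for q ∈ {2, 3, 19}.
147^171 ≡ 360 (mod 361)  [q = 2: ≢ 1 ✓]
147^114 ≡ 292 (mod 361)  [q = 3: ≢ 1 ✓]
147^18 ≡ 115 (mod 361)  [q = 19: ≢ 1 ✓]
None equal 1, so ord_361(147) = 342: 147 is a primitive root.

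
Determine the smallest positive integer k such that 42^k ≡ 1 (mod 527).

ord(42) | φ(527) = φ(17·31) = (17−1)·(31−1) = 16·30 = 480 = 2^5 · 3 · 5.
Divisors of 480: 1, 2, 3, 4, 5, 6, 8, 10, 12, 15, 16, 20, 24, 30, 32, 40, 48, 60, 80, 96, 120, 160, 240, 480.
Test each divisor d:
42^1 ≡ 42 (mod 527)
42^2 ≡ 183 (mod 527)
42^3 ≡ 308 (mod 527)
42^4 ≡ 288 (mod 527)
42^5 ≡ 502 (mod 527)
42^6 ≡ 4 (mod 527)
42^8 ≡ 205 (mod 527)
42^10 ≡ 98 (mod 527)
42^12 ≡ 16 (mod 527)
42^15 ≡ 185 (mod 527)
42^16 ≡ 392 (mod 527)
42^20 ≡ 118 (mod 527)
42^24 ≡ 256 (mod 527)
42^30 ≡ 497 (mod 527)
42^32 ≡ 307 (mod 527)
42^40 ≡ 222 (mod 527)
42^48 ≡ 188 (mod 527)
42^60 ≡ 373 (mod 527)
42^80 ≡ 273 (mod 527)
42^96 ≡ 35 (mod 527)
42^120 ≡ 1 (mod 527) ✓
Hence ord(42) = 120.

120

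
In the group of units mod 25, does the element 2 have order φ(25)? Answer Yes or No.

φ(25) = φ(5^2) = 5·(5−1) = 20 = 2^2 · 5.
It suffices to check that the order of 2 is not a proper divisor of 20: compute 2^(20/q) for q ∈ {2, 5}.
2^10 ≡ 24 (mod 25)  [q = 2: ≢ 1 ✓]
2^4 ≡ 16 (mod 25)  [q = 5: ≢ 1 ✓]
All checks pass, so 2 has order 20 and is a primitive root modulo 25.

Yes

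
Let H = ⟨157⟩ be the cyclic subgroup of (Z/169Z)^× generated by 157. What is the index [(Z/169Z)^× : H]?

12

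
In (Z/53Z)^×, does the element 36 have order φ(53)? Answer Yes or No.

No

φ(53) = 53 − 1 = 52 = 2^2 · 13.
An element g generates (Z/53Z)^× iff g^(52/q) ≢ 1 (mod 53) for each prime q ∈ {2, 13}.
36^26 ≡ 1 (mod 53)  [q = 2: ≡ 1 ✗]
36^4 ≡ 46 (mod 53)  [q = 13: ≢ 1 ✓]
Since 36^26 ≡ 1, the order of 36 divides 26 < 52, so 36 is not a primitive root.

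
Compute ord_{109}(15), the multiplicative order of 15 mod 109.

27

The order of 15 must divide φ(109) = 109 − 1 = 108 = 2^2 · 3^3.
Divisors of 108: 1, 2, 3, 4, 6, 9, 12, 18, 27, 36, 54, 108.
Evaluate successive powers at the divisors of 108:
15^1 ≡ 15
15^2 ≡ 7
15^3 ≡ 105
15^4 ≡ 49
15^6 ≡ 16
15^9 ≡ 45
15^12 ≡ 38
15^18 ≡ 63
15^27 ≡ 1
So ord_109(15) = 27.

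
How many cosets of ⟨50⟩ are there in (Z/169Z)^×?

1

Since 50 ∈ (Z/169Z)^×, its order divides φ(169) = φ(13^2) = 13·(13−1) = 156 = 2^2 · 3 · 13.
Divisors of 156: 1, 2, 3, 4, 6, 12, 13, 26, 39, 52, 78, 156.
Evaluate successive powers at the divisors of 156:
50^1 ≡ 50
50^2 ≡ 134
50^3 ≡ 109
50^4 ≡ 42
50^6 ≡ 51
50^12 ≡ 66
50^13 ≡ 89
50^26 ≡ 147
50^39 ≡ 70
50^52 ≡ 146
50^78 ≡ 168
50^156 ≡ 1
Thus |⟨50⟩| = ord(50) = 156.
[(Z/169Z)^× : ⟨50⟩] = 156/156 = 1.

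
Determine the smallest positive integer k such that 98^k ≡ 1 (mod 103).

Since 98 ∈ (Z/103Z)^×, its order divides φ(103) = 103 − 1 = 102 = 2 · 3 · 17.
Divisors of 102: 1, 2, 3, 6, 17, 34, 51, 102.
Test each divisor d:
98^1 ≡ 98 (mod 103)
98^2 ≡ 25 (mod 103)
98^3 ≡ 81 (mod 103)
98^6 ≡ 72 (mod 103)
98^17 ≡ 46 (mod 103)
98^34 ≡ 56 (mod 103)
98^51 ≡ 1 (mod 103) ✓
The smallest such exponent is 51, so the order of 98 is 51.

51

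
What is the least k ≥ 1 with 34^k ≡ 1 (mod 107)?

53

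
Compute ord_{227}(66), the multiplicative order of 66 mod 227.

226

By Lagrange's theorem, ord_227(66) divides φ(227) = 227 − 1 = 226 = 2 · 113.
Divisors of 226: 1, 2, 113, 226.
Evaluate successive powers at the divisors of 226:
66^1 ≡ 66 (mod 227)
66^2 ≡ 43 (mod 227)
66^113 ≡ 226 (mod 227)
66^226 ≡ 1 (mod 227) ✓
So ord_227(66) = 226.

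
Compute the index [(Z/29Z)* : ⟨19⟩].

1

The order of 19 must divide φ(29) = 29 − 1 = 28 = 2^2 · 7.
Divisors of 28: 1, 2, 4, 7, 14, 28.
Test each divisor d:
19^1 ≡ 19 (mod 29)
19^2 ≡ 13 (mod 29)
19^4 ≡ 24 (mod 29)
19^7 ≡ 12 (mod 29)
19^14 ≡ 28 (mod 29)
19^28 ≡ 1 (mod 29) ✓
So ord_29(19) = 28, hence |⟨19⟩| = 28.
The index is φ(29) / ord(19) = 28 / 28 = 1.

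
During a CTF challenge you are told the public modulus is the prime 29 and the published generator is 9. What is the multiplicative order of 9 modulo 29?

14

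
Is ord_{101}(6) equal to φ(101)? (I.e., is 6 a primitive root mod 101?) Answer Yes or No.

No

φ(101) = 101 − 1 = 100 = 2^2 · 5^2.
6 is a primitive root mod 101 iff 6^(φ(101)/q) ≢ 1 for every prime q | φ(101), i.e. q ∈ {2, 5}.
6^50 ≡ 1 (mod 101)  [q = 2: ≡ 1 ✗]
6^20 ≡ 1 (mod 101)  [q = 5: ≡ 1 ✗]
The check at q = 2 fails, so 6 generates a proper subgroup.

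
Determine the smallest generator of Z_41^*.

6

φ(41) = 41 − 1 = 40 = 2^3 · 5.
g is a primitive root iff g^(40/q) ≢ 1 (mod 41) for each prime q ∈ {2, 5}.
g = 2: 2^20 ≡ 1 — hits 1, so not a primitive root.
g = 3: 3^20 ≡ 40; 3^8 ≡ 1 — hits 1, so not a primitive root.
g = 4: 4^20 ≡ 1 — hits 1, so not a primitive root.
g = 5: 5^20 ≡ 1 — hits 1, so not a primitive root.
g = 6: 6^20 ≡ 40; 6^8 ≡ 10 — none is 1, so 6 is a primitive root.
The smallest primitive root modulo 41 is 6.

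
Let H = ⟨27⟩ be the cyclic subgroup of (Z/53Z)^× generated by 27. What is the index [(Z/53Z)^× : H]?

ord(27) | φ(53) = 53 − 1 = 52 = 2^2 · 13.
Divisors of 52: 1, 2, 4, 13, 26, 52.
Test each divisor d:
27^1 ≡ 27
27^2 ≡ 40
27^4 ≡ 10
27^13 ≡ 23
27^26 ≡ 52
27^52 ≡ 1
Thus |⟨27⟩| = ord(27) = 52.
[(Z/53Z)^× : ⟨27⟩] = 52/52 = 1.

1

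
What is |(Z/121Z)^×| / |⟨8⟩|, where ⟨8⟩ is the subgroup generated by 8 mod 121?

1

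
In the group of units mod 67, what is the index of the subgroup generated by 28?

Since 28 ∈ (Z/67Z)^×, its order divides φ(67) = 67 − 1 = 66 = 2 · 3 · 11.
Divisors of 66: 1, 2, 3, 6, 11, 22, 33, 66.
Evaluate successive powers at the divisors of 66:
28^1 ≡ 28 (mod 67)
28^2 ≡ 47 (mod 67)
28^3 ≡ 43 (mod 67)
28^6 ≡ 40 (mod 67)
28^11 ≡ 38 (mod 67)
28^22 ≡ 37 (mod 67)
28^33 ≡ 66 (mod 67)
28^66 ≡ 1 (mod 67) ✓
The order of 28 is 66, so the subgroup it generates has 66 elements.
The index is φ(67) / ord(28) = 66 / 66 = 1.

1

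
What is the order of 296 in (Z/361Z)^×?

ord(296) | φ(361) = φ(19^2) = 19·(19−1) = 342 = 2 · 3^2 · 19.
Divisors of 342: 1, 2, 3, 6, 9, 18, 19, 38, 57, 114, 171, 342.
Evaluate successive powers at the divisors of 342:
296^1 ≡ 296 (mod 361)
296^2 ≡ 254 (mod 361)
296^3 ≡ 96 (mod 361)
296^6 ≡ 191 (mod 361)
296^9 ≡ 286 (mod 361)
296^18 ≡ 210 (mod 361)
296^19 ≡ 68 (mod 361)
296^38 ≡ 292 (mod 361)
296^57 ≡ 1 (mod 361) ✓
Therefore the multiplicative order of 296 modulo 361 is 57.

57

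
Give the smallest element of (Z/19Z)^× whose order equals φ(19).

2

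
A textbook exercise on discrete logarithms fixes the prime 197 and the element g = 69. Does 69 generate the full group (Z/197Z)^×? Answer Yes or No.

φ(197) = 197 − 1 = 196 = 2^2 · 7^2.
It suffices to check that the order of 69 is not a proper divisor of 196: compute 69^(196/q) for q ∈ {2, 7}.
69^98 ≡ 196 (mod 197)  [q = 2: ≢ 1 ✓]
69^28 ≡ 1 (mod 197)  [q = 7: ≡ 1 ✗]
The check at q = 7 fails, so 69 generates a proper subgroup.

No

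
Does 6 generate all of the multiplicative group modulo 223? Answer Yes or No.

Yes

φ(223) = 223 − 1 = 222 = 2 · 3 · 37.
It suffices to check that the order of 6 is not a proper divisor of 222: compute 6^(222/q) for q ∈ {2, 3, 37}.
6^111 ≡ 222 (mod 223)  [q = 2: ≢ 1 ✓]
6^74 ≡ 183 (mod 223)  [q = 3: ≢ 1 ✓]
6^6 ≡ 49 (mod 223)  [q = 37: ≢ 1 ✓]
All checks pass, so 6 has order 222 and is a primitive root modulo 223.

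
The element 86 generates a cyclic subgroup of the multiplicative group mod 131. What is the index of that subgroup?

ord(86) | φ(131) = 131 − 1 = 130 = 2 · 5 · 13.
Divisors of 130: 1, 2, 5, 10, 13, 26, 65, 130.
Test each divisor d:
86^1 ≡ 86
86^2 ≡ 60
86^5 ≡ 47
86^10 ≡ 113
86^13 ≡ 130
86^26 ≡ 1
Thus |⟨86⟩| = ord(86) = 26.
The index is φ(131) / ord(86) = 130 / 26 = 5.

5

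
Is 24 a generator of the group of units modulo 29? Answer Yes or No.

φ(29) = 29 − 1 = 28 = 2^2 · 7.
24 is a primitive root mod 29 iff 24^(φ(29)/q) ≢ 1 for every prime q | φ(29), i.e. q ∈ {2, 7}.
24^14 ≡ 1 (mod 29)  [q = 2: ≡ 1 ✗]
24^4 ≡ 16 (mod 29)  [q = 7: ≢ 1 ✓]
Since 24^14 ≡ 1, the order of 24 divides 14 < 28, so 24 is not a primitive root.

No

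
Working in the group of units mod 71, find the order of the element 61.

ord(61) | φ(71) = 71 − 1 = 70 = 2 · 5 · 7.
Divisors of 70: 1, 2, 5, 7, 10, 14, 35, 70.
Check 61^d mod 71 for each divisor in increasing order:
61^1 ≡ 61 (mod 71)
61^2 ≡ 29 (mod 71)
61^5 ≡ 39 (mod 71)
61^7 ≡ 66 (mod 71)
61^10 ≡ 30 (mod 71)
61^14 ≡ 25 (mod 71)
61^35 ≡ 70 (mod 71)
61^70 ≡ 1 (mod 71) ✓
The smallest such exponent is 70, so the order of 61 is 70.

70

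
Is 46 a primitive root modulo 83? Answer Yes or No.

φ(83) = 83 − 1 = 82 = 2 · 41.
An element g generates (Z/83Z)^× iff g^(82/q) ≢ 1 (mod 83) for each prime q ∈ {2, 41}.
46^41 ≡ 82 (mod 83)  [q = 2: ≢ 1 ✓]
46^2 ≡ 41 (mod 83)  [q = 41: ≢ 1 ✓]
None equal 1, so ord_83(46) = 82: 46 is a primitive root.

Yes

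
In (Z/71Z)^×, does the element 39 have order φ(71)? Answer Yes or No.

No

φ(71) = 71 − 1 = 70 = 2 · 5 · 7.
It suffices to check that the order of 39 is not a proper divisor of 70: compute 39^(70/q) for q ∈ {2, 5, 7}.
39^35 ≡ 70 (mod 71)  [q = 2: ≢ 1 ✓]
39^14 ≡ 1 (mod 71)  [q = 5: ≡ 1 ✗]
39^10 ≡ 37 (mod 71)  [q = 7: ≢ 1 ✓]
The check at q = 5 fails, so 39 generates a proper subgroup.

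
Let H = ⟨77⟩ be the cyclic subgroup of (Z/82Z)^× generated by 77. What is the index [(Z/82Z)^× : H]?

2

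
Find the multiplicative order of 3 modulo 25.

ord(3) | φ(25) = φ(5^2) = 5·(5−1) = 20 = 2^2 · 5.
Divisors of 20: 1, 2, 4, 5, 10, 20.
Test each divisor d:
3^1 ≡ 3 (mod 25)
3^2 ≡ 9 (mod 25)
3^4 ≡ 6 (mod 25)
3^5 ≡ 18 (mod 25)
3^10 ≡ 24 (mod 25)
3^20 ≡ 1 (mod 25) ✓
The smallest such exponent is 20, so the order of 3 is 20.

20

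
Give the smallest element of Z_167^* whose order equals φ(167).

5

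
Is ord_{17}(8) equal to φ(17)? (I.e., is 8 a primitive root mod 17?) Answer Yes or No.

φ(17) = 17 − 1 = 16 = 2^4.
Test 8^(16/q) mod 17 for each prime factor q of 16:
8^8 ≡ 1 (mod 17)  [q = 2: ≡ 1 ✗]
The check at q = 2 fails, so 8 generates a proper subgroup.

No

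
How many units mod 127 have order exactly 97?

0

φ(127) = 127 − 1 = 126 = 2 · 3^2 · 7.
In a cyclic group of order 126, there are φ(d) elements of order d for each divisor d of 126, and zero for non-divisors.
Here 126 is not a multiple of 97, so there are no elements of order 97.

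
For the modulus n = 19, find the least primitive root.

φ(19) = 19 − 1 = 18 = 2 · 3^2.
g is a primitive root iff g^(18/q) ≢ 1 (mod 19) for each prime q ∈ {2, 3}.
g = 2: 2^9 ≡ 18; 2^6 ≡ 7 — none is 1, so 2 is a primitive root.
So 2 is the smallest generator of (Z/19Z)^×.

2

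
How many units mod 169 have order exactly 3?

φ(169) = φ(13^2) = 13·(13−1) = 156 = 2^2 · 3 · 13.
(Z/169Z)^× is cyclic (|G| = 156); a cyclic group of order m has exactly φ(d) elements of each order d | m, and none otherwise.
3 | 156, and φ(3) = 3 − 1 = 2.

2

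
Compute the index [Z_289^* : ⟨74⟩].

Since 74 ∈ (Z/289Z)^×, its order divides φ(289) = φ(17^2) = 17·(17−1) = 272 = 2^4 · 17.
Divisors of 272: 1, 2, 4, 8, 16, 17, 34, 68, 136, 272.
Check 74^d mod 289 for each divisor in increasing order:
74^1 ≡ 74
74^2 ≡ 274
74^4 ≡ 225
74^8 ≡ 50
74^16 ≡ 188
74^17 ≡ 40
74^34 ≡ 155
74^68 ≡ 38
74^136 ≡ 288
74^272 ≡ 1
The order of 74 is 272, so the subgroup it generates has 272 elements.
The index is φ(289) / ord(74) = 272 / 272 = 1.

1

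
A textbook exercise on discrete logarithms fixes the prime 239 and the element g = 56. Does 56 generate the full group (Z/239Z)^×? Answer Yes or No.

Yes

φ(239) = 239 − 1 = 238 = 2 · 7 · 17.
Test 56^(238/q) mod 239 for each prime factor q of 238:
56^119 ≡ 238 (mod 239)  [q = 2: ≢ 1 ✓]
56^34 ≡ 201 (mod 239)  [q = 7: ≢ 1 ✓]
56^14 ≡ 163 (mod 239)  [q = 17: ≢ 1 ✓]
None equal 1, so ord_239(56) = 238: 56 is a primitive root.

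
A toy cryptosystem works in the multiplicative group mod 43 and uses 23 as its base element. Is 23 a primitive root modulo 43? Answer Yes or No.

No

φ(43) = 43 − 1 = 42 = 2 · 3 · 7.
23 is a primitive root mod 43 iff 23^(φ(43)/q) ≢ 1 for every prime q | φ(43), i.e. q ∈ {2, 3, 7}.
23^21 ≡ 1 (mod 43)  [q = 2: ≡ 1 ✗]
23^14 ≡ 36 (mod 43)  [q = 3: ≢ 1 ✓]
23^6 ≡ 4 (mod 43)  [q = 7: ≢ 1 ✓]
23^21 ≡ 1 shows ord(23) | 21, strictly less than φ(43); not a primitive root.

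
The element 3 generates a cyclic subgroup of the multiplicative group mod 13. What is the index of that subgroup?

4

By Lagrange's theorem, ord_13(3) divides φ(13) = 13 − 1 = 12 = 2^2 · 3.
Divisors of 12: 1, 2, 3, 4, 6, 12.
Compute 3^d (mod 13) for the divisors d until we hit 1:
3^1 ≡ 3
3^2 ≡ 9
3^3 ≡ 1
So ord_13(3) = 3, hence |⟨3⟩| = 3.
The index is φ(13) / ord(3) = 12 / 3 = 4.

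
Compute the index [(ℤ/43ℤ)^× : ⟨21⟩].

6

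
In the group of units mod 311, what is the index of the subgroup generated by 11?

The order of 11 must divide φ(311) = 311 − 1 = 310 = 2 · 5 · 31.
Divisors of 310: 1, 2, 5, 10, 31, 62, 155, 310.
Evaluate successive powers at the divisors of 310:
11^1 ≡ 11
11^2 ≡ 121
11^5 ≡ 264
11^10 ≡ 32
11^31 ≡ 310
11^62 ≡ 1
Thus |⟨11⟩| = ord(11) = 62.
Index = |(Z/311Z)^×| / |⟨11⟩| = 310 / 62 = 5.

5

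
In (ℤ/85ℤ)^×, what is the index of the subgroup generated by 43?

ord(43) | φ(85) = φ(5·17) = (5−1)·(17−1) = 4·16 = 64 = 2^6.
Divisors of 64: 1, 2, 4, 8, 16, 32, 64.
Compute 43^d (mod 85) for the divisors d until we hit 1:
43^1 ≡ 43
43^2 ≡ 64
43^4 ≡ 16
43^8 ≡ 1
So ord_85(43) = 8, hence |⟨43⟩| = 8.
Index = |(Z/85Z)^×| / |⟨43⟩| = 64 / 8 = 8.

8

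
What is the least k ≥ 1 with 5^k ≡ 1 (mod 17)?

16

Since 5 ∈ (Z/17Z)^×, its order divides φ(17) = 17 − 1 = 16 = 2^4.
Divisors of 16: 1, 2, 4, 8, 16.
Evaluate successive powers at the divisors of 16:
5^1 ≡ 5 (mod 17)
5^2 ≡ 8 (mod 17)
5^4 ≡ 13 (mod 17)
5^8 ≡ 16 (mod 17)
5^16 ≡ 1 (mod 17) ✓
Hence ord(5) = 16.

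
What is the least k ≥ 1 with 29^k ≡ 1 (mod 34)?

16

Since 29 ∈ (Z/34Z)^×, its order divides φ(34) = φ(2)·φ(17) = 1·16 = 16 = 2^4.
Divisors of 16: 1, 2, 4, 8, 16.
Check 29^d mod 34 for each divisor in increasing order:
29^1 ≡ 29 (mod 34)
29^2 ≡ 25 (mod 34)
29^4 ≡ 13 (mod 34)
29^8 ≡ 33 (mod 34)
29^16 ≡ 1 (mod 34) ✓
So ord_34(29) = 16.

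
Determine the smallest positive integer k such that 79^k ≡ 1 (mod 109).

108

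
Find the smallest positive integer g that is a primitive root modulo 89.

3

φ(89) = 89 − 1 = 88 = 2^3 · 11.
Test candidates g = 2, 3, … against the prime factors q ∈ {2, 11} of φ(89): g is a generator iff g^(88/q) ≢ 1 for every such q.
g = 2: 2^44 ≡ 1 — hits 1, so not a primitive root.
g = 3: 3^44 ≡ 88; 3^8 ≡ 64 — none is 1, so 3 is a primitive root.
So 3 is the smallest generator of (Z/89Z)^×.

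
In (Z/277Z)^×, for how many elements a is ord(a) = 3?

2

φ(277) = 277 − 1 = 276 = 2^2 · 3 · 23.
(Z/277Z)^× is cyclic (|G| = 276); a cyclic group of order m has exactly φ(d) elements of each order d | m, and none otherwise.
3 | 276, and φ(3) = 3 − 1 = 2.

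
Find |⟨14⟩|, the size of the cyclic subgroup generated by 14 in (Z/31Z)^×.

Since 14 ∈ (Z/31Z)^×, its order divides φ(31) = 31 − 1 = 30 = 2 · 3 · 5.
Divisors of 30: 1, 2, 3, 5, 6, 10, 15, 30.
Test each divisor d:
14^1 ≡ 14 (mod 31)
14^2 ≡ 10 (mod 31)
14^3 ≡ 16 (mod 31)
14^5 ≡ 5 (mod 31)
14^6 ≡ 8 (mod 31)
14^10 ≡ 25 (mod 31)
14^15 ≡ 1 (mod 31) ✓
Therefore the multiplicative order of 14 modulo 31 is 15.

15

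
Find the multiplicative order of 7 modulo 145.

28

ord(7) | φ(145) = φ(5·29) = (5−1)·(29−1) = 4·28 = 112 = 2^4 · 7.
Divisors of 112: 1, 2, 4, 7, 8, 14, 16, 28, 56, 112.
Test each divisor d:
7^1 ≡ 7 (mod 145)
7^2 ≡ 49 (mod 145)
7^4 ≡ 81 (mod 145)
7^7 ≡ 88 (mod 145)
7^8 ≡ 36 (mod 145)
7^14 ≡ 59 (mod 145)
7^16 ≡ 136 (mod 145)
7^28 ≡ 1 (mod 145) ✓
Hence ord(7) = 28.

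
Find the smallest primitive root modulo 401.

3

φ(401) = 401 − 1 = 400 = 2^4 · 5^2.
Test candidates g = 2, 3, … against the prime factors q ∈ {2, 5} of φ(401): g is a generator iff g^(400/q) ≢ 1 for every such q.
g = 2: 2^200 ≡ 1 — hits 1, so not a primitive root.
g = 3: 3^200 ≡ 400; 3^80 ≡ 72 — none is 1, so 3 is a primitive root.
The smallest primitive root modulo 401 is 3.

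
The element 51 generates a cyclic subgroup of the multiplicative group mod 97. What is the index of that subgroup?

ord(51) | φ(97) = 97 − 1 = 96 = 2^5 · 3.
Divisors of 96: 1, 2, 3, 4, 6, 8, 12, 16, 24, 32, 48, 96.
Evaluate successive powers at the divisors of 96:
51^1 ≡ 51 (mod 97)
51^2 ≡ 79 (mod 97)
51^3 ≡ 52 (mod 97)
51^4 ≡ 33 (mod 97)
51^6 ≡ 85 (mod 97)
51^8 ≡ 22 (mod 97)
51^12 ≡ 47 (mod 97)
51^16 ≡ 96 (mod 97)
51^24 ≡ 75 (mod 97)
51^32 ≡ 1 (mod 97) ✓
The order of 51 is 32, so the subgroup it generates has 32 elements.
The index is φ(97) / ord(51) = 96 / 32 = 3.

3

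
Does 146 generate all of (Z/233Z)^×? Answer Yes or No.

φ(233) = 233 − 1 = 232 = 2^3 · 29.
Test 146^(232/q) mod 233 for each prime factor q of 232:
146^116 ≡ 232 (mod 233)  [q = 2: ≢ 1 ✓]
146^8 ≡ 19 (mod 233)  [q = 29: ≢ 1 ✓]
All checks pass, so 146 has order 232 and is a primitive root modulo 233.

Yes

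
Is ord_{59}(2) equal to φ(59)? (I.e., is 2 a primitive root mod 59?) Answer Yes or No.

Yes

φ(59) = 59 − 1 = 58 = 2 · 29.
2 is a primitive root mod 59 iff 2^(φ(59)/q) ≢ 1 for every prime q | φ(59), i.e. q ∈ {2, 29}.
2^29 ≡ 58 (mod 59)  [q = 2: ≢ 1 ✓]
2^2 ≡ 4 (mod 59)  [q = 29: ≢ 1 ✓]
All checks pass, so 2 has order 58 and is a primitive root modulo 59.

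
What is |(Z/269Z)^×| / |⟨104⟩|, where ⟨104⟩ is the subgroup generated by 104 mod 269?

1

By Lagrange's theorem, ord_269(104) divides φ(269) = 269 − 1 = 268 = 2^2 · 67.
Divisors of 268: 1, 2, 4, 67, 134, 268.
Test each divisor d:
104^1 ≡ 104 (mod 269)
104^2 ≡ 56 (mod 269)
104^4 ≡ 177 (mod 269)
104^67 ≡ 187 (mod 269)
104^134 ≡ 268 (mod 269)
104^268 ≡ 1 (mod 269) ✓
Thus |⟨104⟩| = ord(104) = 268.
Index = |(Z/269Z)^×| / |⟨104⟩| = 268 / 268 = 1.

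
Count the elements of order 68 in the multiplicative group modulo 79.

0

φ(79) = 79 − 1 = 78 = 2 · 3 · 13.
Since (Z/79Z)^× is cyclic of order 78, the number of elements of order d is φ(d) when d | 78 and 0 otherwise.
68 does not divide 78, so no element of (Z/79Z)^× has order 68.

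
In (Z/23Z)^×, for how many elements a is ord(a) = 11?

φ(23) = 23 − 1 = 22 = 2 · 11.
Since (Z/23Z)^× is cyclic of order 22, the number of elements of order d is φ(d) when d | 22 and 0 otherwise.
11 | 22, and φ(11) = 11 − 1 = 10.

10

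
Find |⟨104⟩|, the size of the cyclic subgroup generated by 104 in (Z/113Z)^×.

ord(104) | φ(113) = 113 − 1 = 112 = 2^4 · 7.
Divisors of 112: 1, 2, 4, 7, 8, 14, 16, 28, 56, 112.
Evaluate successive powers at the divisors of 112:
104^1 ≡ 104 (mod 113)
104^2 ≡ 81 (mod 113)
104^4 ≡ 7 (mod 113)
104^7 ≡ 95 (mod 113)
104^8 ≡ 49 (mod 113)
104^14 ≡ 98 (mod 113)
104^16 ≡ 28 (mod 113)
104^28 ≡ 112 (mod 113)
104^56 ≡ 1 (mod 113) ✓
Hence ord(104) = 56.

56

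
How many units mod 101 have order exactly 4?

φ(101) = 101 − 1 = 100 = 2^2 · 5^2.
In a cyclic group of order 100, there are φ(d) elements of order d for each divisor d of 100, and zero for non-divisors.
4 = 2^2 divides 100, and φ(4) = 2.

2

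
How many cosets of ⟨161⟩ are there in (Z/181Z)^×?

4

By Lagrange's theorem, ord_181(161) divides φ(181) = 181 − 1 = 180 = 2^2 · 3^2 · 5.
Divisors of 180: 1, 2, 3, 4, 5, 6, 9, 10, 12, 15, 18, 20, 30, 36, 45, 60, 90, 180.
Evaluate successive powers at the divisors of 180:
161^1 ≡ 161 (mod 181)
161^2 ≡ 38 (mod 181)
161^3 ≡ 145 (mod 181)
161^4 ≡ 177 (mod 181)
161^5 ≡ 80 (mod 181)
161^6 ≡ 29 (mod 181)
161^9 ≡ 42 (mod 181)
161^10 ≡ 65 (mod 181)
161^12 ≡ 117 (mod 181)
161^15 ≡ 132 (mod 181)
161^18 ≡ 135 (mod 181)
161^20 ≡ 62 (mod 181)
161^30 ≡ 48 (mod 181)
161^36 ≡ 125 (mod 181)
161^45 ≡ 1 (mod 181) ✓
So ord_181(161) = 45, hence |⟨161⟩| = 45.
Index = |(Z/181Z)^×| / |⟨161⟩| = 180 / 45 = 4.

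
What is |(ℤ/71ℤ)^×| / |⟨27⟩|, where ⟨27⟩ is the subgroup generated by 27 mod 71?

2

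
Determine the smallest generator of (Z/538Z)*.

φ(538) = φ(2)·φ(269) = 1·268 = 268 = 2^2 · 67.
g is a primitive root iff g^(268/q) ≢ 1 (mod 538) for each prime q ∈ {2, 67}.
g = 2: gcd(2, 538) = 2 > 1, not a unit — skip.
g = 3: 3^134 ≡ 537; 3^4 ≡ 81 — none is 1, so 3 is a primitive root.
The smallest primitive root modulo 538 is 3.

3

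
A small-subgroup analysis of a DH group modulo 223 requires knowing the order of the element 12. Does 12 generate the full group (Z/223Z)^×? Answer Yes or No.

φ(223) = 223 − 1 = 222 = 2 · 3 · 37.
12 is a primitive root mod 223 iff 12^(φ(223)/q) ≢ 1 for every prime q | φ(223), i.e. q ∈ {2, 3, 37}.
12^111 ≡ 222 (mod 223)  [q = 2: ≢ 1 ✓]
12^74 ≡ 183 (mod 223)  [q = 3: ≢ 1 ✓]
12^6 ≡ 14 (mod 223)  [q = 37: ≢ 1 ✓]
None equal 1, so ord_223(12) = 222: 12 is a primitive root.

Yes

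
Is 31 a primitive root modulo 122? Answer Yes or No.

Yes

φ(122) = φ(2)·φ(61) = 1·60 = 60 = 2^2 · 3 · 5.
It suffices to check that the order of 31 is not a proper divisor of 60: compute 31^(60/q) for q ∈ {2, 3, 5}.
31^30 ≡ 121 (mod 122)  [q = 2: ≢ 1 ✓]
31^20 ≡ 13 (mod 122)  [q = 3: ≢ 1 ✓]
31^12 ≡ 95 (mod 122)  [q = 5: ≢ 1 ✓]
Every test exponent gives a nontrivial residue, hence 31 generates the full group.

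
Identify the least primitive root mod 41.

6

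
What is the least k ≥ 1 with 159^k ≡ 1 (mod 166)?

82

ord(159) | φ(166) = φ(2)·φ(83) = 1·82 = 82 = 2 · 41.
Divisors of 82: 1, 2, 41, 82.
Test each divisor d:
159^1 ≡ 159
159^2 ≡ 49
159^41 ≡ 165
159^82 ≡ 1
Hence ord(159) = 82.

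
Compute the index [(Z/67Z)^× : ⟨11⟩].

1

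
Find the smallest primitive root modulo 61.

2

φ(61) = 61 − 1 = 60 = 2^2 · 3 · 5.
g is a primitive root iff g^(60/q) ≢ 1 (mod 61) for each prime q ∈ {2, 3, 5}.
g = 2: 2^30 ≡ 60; 2^20 ≡ 47; 2^12 ≡ 9 — none is 1, so 2 is a primitive root.
So 2 is the smallest generator of (Z/61Z)^×.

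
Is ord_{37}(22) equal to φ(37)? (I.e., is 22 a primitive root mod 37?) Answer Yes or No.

φ(37) = 37 − 1 = 36 = 2^2 · 3^2.
Test 22^(36/q) mod 37 for each prime factor q of 36:
22^18 ≡ 36 (mod 37)  [q = 2: ≢ 1 ✓]
22^12 ≡ 26 (mod 37)  [q = 3: ≢ 1 ✓]
Every test exponent gives a nontrivial residue, hence 22 generates the full group.

Yes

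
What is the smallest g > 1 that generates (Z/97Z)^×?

φ(97) = 97 − 1 = 96 = 2^5 · 3.
Test candidates g = 2, 3, … against the prime factors q ∈ {2, 3} of φ(97): g is a generator iff g^(96/q) ≢ 1 for every such q.
g = 2: 2^48 ≡ 1 — hits 1, so not a primitive root.
g = 3: 3^48 ≡ 1 — hits 1, so not a primitive root.
g = 4: 4^48 ≡ 1 — hits 1, so not a primitive root.
g = 5: 5^48 ≡ 96; 5^32 ≡ 35 — none is 1, so 5 is a primitive root.
Hence the least primitive root of 97 is 5.

5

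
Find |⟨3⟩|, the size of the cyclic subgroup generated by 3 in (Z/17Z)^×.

16

Since 3 ∈ (Z/17Z)^×, its order divides φ(17) = 17 − 1 = 16 = 2^4.
Divisors of 16: 1, 2, 4, 8, 16.
Evaluate successive powers at the divisors of 16:
3^1 ≡ 3
3^2 ≡ 9
3^4 ≡ 13
3^8 ≡ 16
3^16 ≡ 1
Therefore the multiplicative order of 3 modulo 17 is 16.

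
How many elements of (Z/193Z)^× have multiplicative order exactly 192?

φ(193) = 193 − 1 = 192 = 2^6 · 3.
In a cyclic group of order 192, there are φ(d) elements of order d for each divisor d of 192, and zero for non-divisors.
192 = 2^6 · 3 divides 192, and φ(192) = 64.

64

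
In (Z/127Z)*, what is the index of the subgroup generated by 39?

Since 39 ∈ (Z/127Z)^×, its order divides φ(127) = 127 − 1 = 126 = 2 · 3^2 · 7.
Divisors of 126: 1, 2, 3, 6, 7, 9, 14, 18, 21, 42, 63, 126.
Check 39^d mod 127 for each divisor in increasing order:
39^1 ≡ 39 (mod 127)
39^2 ≡ 124 (mod 127)
39^3 ≡ 10 (mod 127)
39^6 ≡ 100 (mod 127)
39^7 ≡ 90 (mod 127)
39^9 ≡ 111 (mod 127)
39^14 ≡ 99 (mod 127)
39^18 ≡ 2 (mod 127)
39^21 ≡ 20 (mod 127)
39^42 ≡ 19 (mod 127)
39^63 ≡ 126 (mod 127)
39^126 ≡ 1 (mod 127) ✓
Thus |⟨39⟩| = ord(39) = 126.
The index is φ(127) / ord(39) = 126 / 126 = 1.

1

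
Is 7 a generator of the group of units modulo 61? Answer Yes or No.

Yes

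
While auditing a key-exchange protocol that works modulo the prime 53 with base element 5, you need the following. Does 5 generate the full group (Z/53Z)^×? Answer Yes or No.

Yes

φ(53) = 53 − 1 = 52 = 2^2 · 13.
Test 5^(52/q) mod 53 for each prime factor q of 52:
5^26 ≡ 52 (mod 53)  [q = 2: ≢ 1 ✓]
5^4 ≡ 42 (mod 53)  [q = 13: ≢ 1 ✓]
None equal 1, so ord_53(5) = 52: 5 is a primitive root.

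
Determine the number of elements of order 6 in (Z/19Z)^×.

2

φ(19) = 19 − 1 = 18 = 2 · 3^2.
In a cyclic group of order 18, there are φ(d) elements of order d for each divisor d of 18, and zero for non-divisors.
6 = 2 · 3 divides 18, and φ(6) = 2.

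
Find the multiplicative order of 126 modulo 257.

256

ord(126) | φ(257) = 257 − 1 = 256 = 2^8.
Divisors of 256: 1, 2, 4, 8, 16, 32, 64, 128, 256.
Check 126^d mod 257 for each divisor in increasing order:
126^1 ≡ 126 (mod 257)
126^2 ≡ 199 (mod 257)
126^4 ≡ 23 (mod 257)
126^8 ≡ 15 (mod 257)
126^16 ≡ 225 (mod 257)
126^32 ≡ 253 (mod 257)
126^64 ≡ 16 (mod 257)
126^128 ≡ 256 (mod 257)
126^256 ≡ 1 (mod 257) ✓
So ord_257(126) = 256.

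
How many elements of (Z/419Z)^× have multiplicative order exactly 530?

0

φ(419) = 419 − 1 = 418 = 2 · 11 · 19.
Since (Z/419Z)^× is cyclic of order 418, the number of elements of order d is φ(d) when d | 418 and 0 otherwise.
Since 530 ∤ 418, the count is 0.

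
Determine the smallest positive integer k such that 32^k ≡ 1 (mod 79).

Since 32 ∈ (Z/79Z)^×, its order divides φ(79) = 79 − 1 = 78 = 2 · 3 · 13.
Divisors of 78: 1, 2, 3, 6, 13, 26, 39, 78.
Check 32^d mod 79 for each divisor in increasing order:
32^1 ≡ 32
32^2 ≡ 76
32^3 ≡ 62
32^6 ≡ 52
32^13 ≡ 23
32^26 ≡ 55
32^39 ≡ 1
So ord_79(32) = 39.

39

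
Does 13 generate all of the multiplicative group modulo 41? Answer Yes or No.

Yes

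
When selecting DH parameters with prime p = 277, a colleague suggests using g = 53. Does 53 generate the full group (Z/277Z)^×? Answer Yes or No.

Yes

φ(277) = 277 − 1 = 276 = 2^2 · 3 · 23.
Test 53^(276/q) mod 277 for each prime factor q of 276:
53^138 ≡ 276 (mod 277)  [q = 2: ≢ 1 ✓]
53^92 ≡ 116 (mod 277)  [q = 3: ≢ 1 ✓]
53^12 ≡ 19 (mod 277)  [q = 23: ≢ 1 ✓]
All checks pass, so 53 has order 276 and is a primitive root modulo 277.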